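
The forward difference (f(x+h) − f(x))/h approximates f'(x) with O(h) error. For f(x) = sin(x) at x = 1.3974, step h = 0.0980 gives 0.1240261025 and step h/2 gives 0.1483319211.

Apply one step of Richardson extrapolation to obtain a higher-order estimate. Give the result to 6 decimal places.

Error is O(h^1); halving h shrinks it by 2^1 = 2.
2 × 0.1483319211 = 0.2966638422; subtract 0.1240261025 → 0.1726377397
Denominator 2 − 1 = 1.
Result: 0.1726377397

0.172638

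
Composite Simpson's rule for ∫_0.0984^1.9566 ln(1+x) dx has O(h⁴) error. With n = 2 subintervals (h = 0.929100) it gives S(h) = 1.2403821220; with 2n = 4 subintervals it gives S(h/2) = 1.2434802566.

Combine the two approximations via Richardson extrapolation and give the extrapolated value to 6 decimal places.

Method order is 4; weight 2^4 = 16.
Top: 16(1.2434802566) − (1.2403821220) = 18.6553019836
Divide by 2^4 − 1 = 15.
R = 18.6553019836/15 = 1.2436867989

1.243687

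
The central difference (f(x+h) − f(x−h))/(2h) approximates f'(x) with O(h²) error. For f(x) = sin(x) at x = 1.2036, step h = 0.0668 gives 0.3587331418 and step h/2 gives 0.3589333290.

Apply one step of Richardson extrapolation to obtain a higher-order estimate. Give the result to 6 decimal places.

0.359000

With r = 2 the leading error scales as h^2, so the weight is 2^2 = 4.
Numerator 4·A(h/2) − A(h) = 4·0.3589333290 − 0.3587331418 = 1.0770001742
1.0770001742 ÷ 3 = 0.3590000581
Gap between inputs: 2.002e-04; correction applied: +0.0000667291.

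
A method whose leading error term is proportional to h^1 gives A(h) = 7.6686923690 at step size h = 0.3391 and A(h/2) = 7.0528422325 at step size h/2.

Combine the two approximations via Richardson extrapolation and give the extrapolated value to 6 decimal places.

Method order is 1; weight 2^1 = 2.
Top: 2(7.0528422325) − (7.6686923690) = 6.4369920960
Denominator 2 − 1 = 1.
So the Richardson estimate is 6.4369920960.
Shift from A(h/2): −0.6158501365.

6.436992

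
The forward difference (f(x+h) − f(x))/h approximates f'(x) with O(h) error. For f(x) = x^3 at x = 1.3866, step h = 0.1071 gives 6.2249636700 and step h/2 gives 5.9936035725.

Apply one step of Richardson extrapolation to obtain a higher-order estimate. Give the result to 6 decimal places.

5.762243

Method order is 1; weight 2^1 = 2.
Weighted: 11.9872071450 − 6.2249636700 = 5.7622434750
Denominator 2 − 1 = 1.
Result: 5.7622434750
Shift from A(h/2): −0.2313600975.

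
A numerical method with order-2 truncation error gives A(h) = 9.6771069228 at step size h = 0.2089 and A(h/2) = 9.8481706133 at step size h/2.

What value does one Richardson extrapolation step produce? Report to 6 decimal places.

With r = 2 the leading error scales as h^2, so the weight is 2^2 = 4.
4*9.8481706133 − 9.6771069228 = 29.7155755304
Extrapolated: 29.7155755304 / 3 = 9.9051918435

9.905192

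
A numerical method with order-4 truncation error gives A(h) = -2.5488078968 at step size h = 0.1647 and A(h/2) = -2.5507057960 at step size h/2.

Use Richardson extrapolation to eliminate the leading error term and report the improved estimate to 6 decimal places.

-2.550832

Error is O(h^4); halving h shrinks it by 2^4 = 16.
Difference of the inputs: -2.5507057960 − (-2.5488078968) = -0.0018978992
Divide by 2^4 − 1 = 15: (-0.0018978992)/15 = -0.0001265266
R = -2.5507057960 − 0.0001265266 = -2.5508323226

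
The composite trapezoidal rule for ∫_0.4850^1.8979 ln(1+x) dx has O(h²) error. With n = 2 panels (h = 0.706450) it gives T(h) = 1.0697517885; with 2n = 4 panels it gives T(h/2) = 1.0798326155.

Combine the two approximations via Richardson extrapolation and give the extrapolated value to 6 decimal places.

1.083193

Order 2 gives 2^r = 4 and 2^r − 1 = 3.
Difference of the inputs: 1.0798326155 − 1.0697517885 = 0.0100808270
Divide by 2^2 − 1 = 3: 0.0100808270/3 = 0.0033602757
R = 1.0798326155 + 0.0033602757 = 1.0831928912
Shift from A(h/2): +0.0033602757.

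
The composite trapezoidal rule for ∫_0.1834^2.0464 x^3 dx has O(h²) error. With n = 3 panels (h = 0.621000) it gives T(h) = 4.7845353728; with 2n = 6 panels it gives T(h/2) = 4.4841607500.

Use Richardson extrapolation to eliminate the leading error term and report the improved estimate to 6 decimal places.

4.384036

Leading term ∝ h^2; use weight 4 = 2^2.
4×4.4841607500 = 17.9366430000; subtract 4.7845353728 → 13.1521076272
Denominator 4 − 1 = 3.
(4×4.4841607500 − 4.7845353728)/(4 − 1) = 4.3840358757
Correction |R − A(h/2)| = 1.001e-01; gap |A(h/2) − A(h)| = 3.004e-01.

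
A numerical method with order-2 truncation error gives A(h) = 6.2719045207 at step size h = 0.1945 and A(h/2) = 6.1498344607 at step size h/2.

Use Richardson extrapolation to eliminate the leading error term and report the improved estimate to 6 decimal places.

Method order is 2; weight 2^2 = 4.
2^2·A(h/2) = 24.5993378428; minus A(h) gives 18.3274333221.
Denominator 4 − 1 = 3.
(4·6.1498344607 − 6.2719045207)/(4 − 1) = 6.1091444407
Gap between inputs: 1.221e-01; correction applied: −0.0406900200.

6.109144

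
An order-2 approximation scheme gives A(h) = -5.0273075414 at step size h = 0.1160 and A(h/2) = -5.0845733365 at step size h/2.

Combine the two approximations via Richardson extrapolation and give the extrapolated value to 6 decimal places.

-5.103662

Leading term ∝ h^2; use weight 4 = 2^2.
Numerator 4*A(h/2) − A(h) = 4*(-5.0845733365) − (-5.0273075414) = -15.3109858046
Divide by 2^2 − 1 = 3.
(-15.3109858046) ÷ 3 = -5.1036619349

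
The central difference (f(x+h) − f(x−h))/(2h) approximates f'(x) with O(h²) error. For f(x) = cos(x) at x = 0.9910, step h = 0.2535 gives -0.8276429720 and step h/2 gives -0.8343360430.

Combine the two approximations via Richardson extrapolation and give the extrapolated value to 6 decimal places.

-0.836567

Error is O(h^2); halving h shrinks it by 2^2 = 4.
Difference of the inputs: -0.8343360430 − (-0.8276429720) = -0.0066930710
Correction (A(h/2) − A(h))/(4 − 1) = (-0.0066930710)/3 = -0.0022310237
R = A(h/2) + (A(h/2) − A(h))/3 = -0.8343360430 − 0.0022310237 = -0.8365670667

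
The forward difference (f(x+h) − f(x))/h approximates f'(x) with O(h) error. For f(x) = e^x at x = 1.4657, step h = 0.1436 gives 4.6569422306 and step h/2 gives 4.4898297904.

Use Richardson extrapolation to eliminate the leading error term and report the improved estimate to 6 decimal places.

4.322717

The method has order 1: 2^1 = 2.
2 × 4.4898297904 = 8.9796595808; subtract 4.6569422306 → 4.3227173502
Divide by 2^1 − 1 = 1.
4.3227173502 ÷ 1 = 4.3227173502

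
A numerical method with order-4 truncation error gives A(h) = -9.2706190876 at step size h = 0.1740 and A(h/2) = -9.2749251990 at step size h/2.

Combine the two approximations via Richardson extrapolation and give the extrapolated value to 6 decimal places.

With r = 4 the leading error scales as h^4, so the weight is 2^4 = 16.
16×(-9.2749251990) = -148.3988031840; (-148.3988031840) − (-9.2706190876) = -139.1281840964
Extrapolated: (-139.1281840964) / 15 = -9.2752122731

-9.275212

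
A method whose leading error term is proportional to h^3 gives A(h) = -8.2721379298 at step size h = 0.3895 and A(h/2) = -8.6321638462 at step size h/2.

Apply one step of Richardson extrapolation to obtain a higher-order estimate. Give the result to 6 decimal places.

-8.683596

r = 3: numerator weight 8, denominator 7.
8*(-8.6321638462) = -69.0573107696; (-69.0573107696) − (-8.2721379298) = -60.7851728398
R = (-60.7851728398)/7 = -8.6835961200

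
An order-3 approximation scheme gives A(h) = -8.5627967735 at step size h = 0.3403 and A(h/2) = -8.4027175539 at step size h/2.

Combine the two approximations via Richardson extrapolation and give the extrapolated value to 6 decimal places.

With r = 3 the leading error scales as h^3, so the weight is 2^3 = 8.
8*(-8.4027175539) = -67.2217404312; (-67.2217404312) − (-8.5627967735) = -58.6589436577
(8*(-8.4027175539) − (-8.5627967735))/(8 − 1) = -8.3798490940
Correction |R − A(h/2)| = 2.287e-02; gap |A(h/2) − A(h)| = 1.601e-01.

-8.379849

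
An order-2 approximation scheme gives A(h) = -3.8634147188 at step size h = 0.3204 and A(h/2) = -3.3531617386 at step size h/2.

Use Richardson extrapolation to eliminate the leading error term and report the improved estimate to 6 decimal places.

-3.183077

The method has order 2: 2^2 = 4.
Weighted: (-13.4126469544) − (-3.8634147188) = -9.5492322356
R = (-9.5492322356)/3 = -3.1830774119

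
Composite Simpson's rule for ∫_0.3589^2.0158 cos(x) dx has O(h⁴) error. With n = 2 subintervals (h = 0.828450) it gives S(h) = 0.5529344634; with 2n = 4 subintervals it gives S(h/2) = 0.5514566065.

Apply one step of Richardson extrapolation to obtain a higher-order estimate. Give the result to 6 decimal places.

0.551358

Error is O(h^4); halving h shrinks it by 2^4 = 16.
2^4*A(h/2) = 8.8233057040; minus A(h) gives 8.2703712406.
Extrapolated: 8.2703712406 / 15 = 0.5513580827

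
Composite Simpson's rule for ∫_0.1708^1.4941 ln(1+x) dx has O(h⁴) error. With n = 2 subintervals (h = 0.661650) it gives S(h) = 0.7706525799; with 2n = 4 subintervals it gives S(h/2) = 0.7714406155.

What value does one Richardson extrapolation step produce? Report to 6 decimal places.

Order 4 gives 2^r = 16 and 2^r − 1 = 15.
2^4*A(h/2) = 12.3430498480; minus A(h) gives 11.5723972681.
R = 11.5723972681/15 = 0.7714931512
Shift from A(h/2): +0.0000525357.

0.771493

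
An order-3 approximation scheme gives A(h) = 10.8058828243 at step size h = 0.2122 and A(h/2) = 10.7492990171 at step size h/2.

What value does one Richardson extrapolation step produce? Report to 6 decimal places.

10.741216

Leading term ∝ h^3; use weight 8 = 2^3.
Numerator 8 × A(h/2) − A(h) = 8 × 10.7492990171 − 10.8058828243 = 75.1885093125
Divide by 2^3 − 1 = 7.
Result: 10.7412156161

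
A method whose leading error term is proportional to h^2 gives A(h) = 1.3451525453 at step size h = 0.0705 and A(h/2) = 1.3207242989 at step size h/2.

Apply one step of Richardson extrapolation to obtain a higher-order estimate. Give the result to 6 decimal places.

Method order is 2; weight 2^2 = 4.
2^2*A(h/2) = 5.2828971956; minus A(h) gives 3.9377446503.
Denominator 4 − 1 = 3.
3.9377446503 ÷ 3 = 1.3125815501

1.312582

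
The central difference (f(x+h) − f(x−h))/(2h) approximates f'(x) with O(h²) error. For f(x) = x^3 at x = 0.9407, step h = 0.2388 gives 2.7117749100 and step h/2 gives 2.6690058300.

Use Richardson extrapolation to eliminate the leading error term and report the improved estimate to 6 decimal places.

2.654749

r = 2: numerator weight 4, denominator 3.
Numerator 4·A(h/2) − A(h) = 4·2.6690058300 − 2.7117749100 = 7.9642484100
Divide by 2^2 − 1 = 3.
R = 7.9642484100/3 = 2.6547494700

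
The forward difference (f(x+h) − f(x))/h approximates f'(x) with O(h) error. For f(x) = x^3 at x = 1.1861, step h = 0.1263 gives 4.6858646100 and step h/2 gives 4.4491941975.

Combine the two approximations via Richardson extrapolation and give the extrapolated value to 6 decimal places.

Method order is 1; weight 2^1 = 2.
2^1×A(h/2) = 8.8983883950; minus A(h) gives 4.2125237850.
R = 4.2125237850/1 = 4.2125237850

4.212524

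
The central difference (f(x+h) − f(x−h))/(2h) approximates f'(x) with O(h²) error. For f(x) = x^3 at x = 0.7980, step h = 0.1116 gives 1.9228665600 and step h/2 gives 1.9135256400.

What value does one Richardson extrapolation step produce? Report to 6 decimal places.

1.910412

r = 2: numerator weight 4, denominator 3.
2^2×A(h/2) = 7.6541025600; minus A(h) gives 5.7312360000.
Divide by 2^2 − 1 = 3.
Extrapolated: 5.7312360000 / 3 = 1.9104120000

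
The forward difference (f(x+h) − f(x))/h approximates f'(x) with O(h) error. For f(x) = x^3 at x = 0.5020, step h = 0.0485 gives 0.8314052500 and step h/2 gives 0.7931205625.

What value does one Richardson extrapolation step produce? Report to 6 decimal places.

r = 1, so 2^r = 2.
2·0.7931205625 = 1.5862411250; subtract 0.8314052500 → 0.7548358750
(2·0.7931205625 − 0.8314052500)/(2 − 1) = 0.7548358750

0.754836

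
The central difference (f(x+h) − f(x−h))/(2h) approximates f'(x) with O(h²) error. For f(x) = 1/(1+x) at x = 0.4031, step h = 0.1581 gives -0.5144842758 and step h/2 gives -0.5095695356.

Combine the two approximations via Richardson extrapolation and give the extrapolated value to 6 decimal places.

-0.507931

The method has order 2: 2^2 = 4.
4·(-0.5095695356) = -2.0382781424; (-2.0382781424) − (-0.5144842758) = -1.5237938666
(-1.5237938666) ÷ 3 = -0.5079312889
Gap between inputs: 4.915e-03; correction applied: +0.0016382467.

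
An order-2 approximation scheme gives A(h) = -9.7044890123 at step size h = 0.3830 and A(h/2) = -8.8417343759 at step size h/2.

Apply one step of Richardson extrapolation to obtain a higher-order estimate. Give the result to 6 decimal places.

Order 2 gives 2^r = 4 and 2^r − 1 = 3.
2^2 × A(h/2) = -35.3669375036; minus A(h) gives -25.6624484913.
(-25.6624484913) ÷ 3 = -8.5541494971
Gap between inputs: 8.628e-01; correction applied: +0.2875848788.

-8.554149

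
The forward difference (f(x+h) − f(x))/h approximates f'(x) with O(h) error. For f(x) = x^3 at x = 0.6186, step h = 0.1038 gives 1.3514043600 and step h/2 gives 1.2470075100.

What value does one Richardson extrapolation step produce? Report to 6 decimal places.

Leading term ∝ h^1; use weight 2 = 2^1.
2·1.2470075100 = 2.4940150200; subtract 1.3514043600 → 1.1426106600
(2·1.2470075100 − 1.3514043600)/(2 − 1) = 1.1426106600

1.142611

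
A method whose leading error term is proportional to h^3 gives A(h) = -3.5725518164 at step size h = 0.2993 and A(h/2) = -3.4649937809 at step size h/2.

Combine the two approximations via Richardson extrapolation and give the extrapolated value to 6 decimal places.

r = 3: numerator weight 8, denominator 7.
Top: 8(-3.4649937809) − (-3.5725518164) = -24.1473984308
(8 × (-3.4649937809) − (-3.5725518164))/(8 − 1) = -3.4496283473
Shift from A(h/2): +0.0153654336.

-3.449628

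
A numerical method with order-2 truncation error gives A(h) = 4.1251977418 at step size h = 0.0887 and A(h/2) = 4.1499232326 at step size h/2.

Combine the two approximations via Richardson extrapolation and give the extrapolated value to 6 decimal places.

4.158165

Order 2 gives 2^r = 4 and 2^r − 1 = 3.
4*4.1499232326 = 16.5996929304; 16.5996929304 − 4.1251977418 = 12.4744951886
12.4744951886 ÷ 3 = 4.1581650629
Shift from A(h/2): +0.0082418303.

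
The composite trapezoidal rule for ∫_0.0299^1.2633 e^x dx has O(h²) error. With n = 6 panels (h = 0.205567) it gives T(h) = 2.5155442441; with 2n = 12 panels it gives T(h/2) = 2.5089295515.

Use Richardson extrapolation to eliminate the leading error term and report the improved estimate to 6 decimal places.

The method has order 2: 2^2 = 4.
Difference of the inputs: 2.5089295515 − 2.5155442441 = -0.0066146926
Divide by 2^2 − 1 = 3: (-0.0066146926)/3 = -0.0022048975
R = A(h/2) + (A(h/2) − A(h))/3 = 2.5089295515 − 0.0022048975 = 2.5067246540
Correction |R − A(h/2)| = 2.205e-03; gap |A(h/2) − A(h)| = 6.615e-03.

2.506725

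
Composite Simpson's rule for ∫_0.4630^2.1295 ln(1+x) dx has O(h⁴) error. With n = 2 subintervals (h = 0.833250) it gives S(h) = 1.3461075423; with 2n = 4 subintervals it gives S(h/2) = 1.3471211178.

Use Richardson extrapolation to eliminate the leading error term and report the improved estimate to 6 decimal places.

1.347189

Leading term ∝ h^4; use weight 16 = 2^4.
16·1.3471211178 − 1.3461075423 = 20.2078303425
Divide by 2^4 − 1 = 15.
(16·1.3471211178 − 1.3461075423)/(16 − 1) = 1.3471886895
Correction |R − A(h/2)| = 6.757e-05; gap |A(h/2) − A(h)| = 1.014e-03.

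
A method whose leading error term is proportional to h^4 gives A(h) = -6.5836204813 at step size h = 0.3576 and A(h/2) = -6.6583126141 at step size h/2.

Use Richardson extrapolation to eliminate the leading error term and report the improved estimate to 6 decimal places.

-6.663292

Error is O(h^4); halving h shrinks it by 2^4 = 16.
Numerator 16·A(h/2) − A(h) = 16·(-6.6583126141) − (-6.5836204813) = -99.9493813443
Divide by 2^4 − 1 = 15.
R = (-99.9493813443)/15 = -6.6632920896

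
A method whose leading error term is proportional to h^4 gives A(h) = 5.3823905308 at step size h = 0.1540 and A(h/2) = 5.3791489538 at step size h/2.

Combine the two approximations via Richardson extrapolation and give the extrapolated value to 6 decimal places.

5.378933

The method has order 4: 2^4 = 16.
Difference of the inputs: 5.3791489538 − 5.3823905308 = -0.0032415770
Divide by 2^4 − 1 = 15: (-0.0032415770)/15 = -0.0002161051
R = A(h/2) + (A(h/2) − A(h))/15 = 5.3791489538 − 0.0002161051 = 5.3789328487
Correction |R − A(h/2)| = 2.161e-04; gap |A(h/2) − A(h)| = 3.242e-03.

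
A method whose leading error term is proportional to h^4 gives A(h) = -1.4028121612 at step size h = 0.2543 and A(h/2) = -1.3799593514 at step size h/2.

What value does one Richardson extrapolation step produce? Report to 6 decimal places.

r = 4: numerator weight 16, denominator 15.
Top: 16(-1.3799593514) − (-1.4028121612) = -20.6765374612
Divide by 2^4 − 1 = 15.
Result: -1.3784358307
Gap between inputs: 2.285e-02; correction applied: +0.0015235207.

-1.378436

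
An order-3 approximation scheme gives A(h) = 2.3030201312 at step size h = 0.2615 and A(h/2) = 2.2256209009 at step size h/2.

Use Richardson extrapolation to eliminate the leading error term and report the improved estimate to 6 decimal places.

2.214564

Method order is 3; weight 2^3 = 8.
8·2.2256209009 − 2.3030201312 = 15.5019470760
Extrapolated: 15.5019470760 / 7 = 2.2145638680
Shift from A(h/2): −0.0110570329.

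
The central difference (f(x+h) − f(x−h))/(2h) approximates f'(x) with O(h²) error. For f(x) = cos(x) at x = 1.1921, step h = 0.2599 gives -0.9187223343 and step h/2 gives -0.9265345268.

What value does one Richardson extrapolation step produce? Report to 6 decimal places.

-0.929139

Method order is 2; weight 2^2 = 4.
Top: 4(-0.9265345268) − (-0.9187223343) = -2.7874157729
(-2.7874157729) ÷ 3 = -0.9291385910
Gap between inputs: 7.812e-03; correction applied: −0.0026040642.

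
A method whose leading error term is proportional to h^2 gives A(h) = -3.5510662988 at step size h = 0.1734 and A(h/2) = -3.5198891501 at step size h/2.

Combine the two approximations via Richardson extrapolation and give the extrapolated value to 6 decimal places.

Error is O(h^2); halving h shrinks it by 2^2 = 4.
4 × (-3.5198891501) = -14.0795566004; (-14.0795566004) − (-3.5510662988) = -10.5284903016
R = (-10.5284903016)/3 = -3.5094967672
Shift from A(h/2): +0.0103923829.

-3.509497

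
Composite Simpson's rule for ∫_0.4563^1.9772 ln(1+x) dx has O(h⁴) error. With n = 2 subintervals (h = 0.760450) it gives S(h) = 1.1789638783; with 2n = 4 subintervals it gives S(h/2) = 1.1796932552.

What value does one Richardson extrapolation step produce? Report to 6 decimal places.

1.179742

Method order is 4; weight 2^4 = 16.
Weighted: 18.8750920832 − 1.1789638783 = 17.6961282049
17.6961282049 ÷ 15 = 1.1797418803
Correction |R − A(h/2)| = 4.863e-05; gap |A(h/2) − A(h)| = 7.294e-04.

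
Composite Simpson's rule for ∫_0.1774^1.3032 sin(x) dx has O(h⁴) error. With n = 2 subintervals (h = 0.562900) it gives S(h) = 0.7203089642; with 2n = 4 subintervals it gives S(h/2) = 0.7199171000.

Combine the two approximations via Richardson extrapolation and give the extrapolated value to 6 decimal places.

Method order is 4; weight 2^4 = 16.
Top: 16(0.7199171000) − (0.7203089642) = 10.7983646358
R = 10.7983646358/15 = 0.7198909757
Gap between inputs: 3.919e-04; correction applied: −0.0000261243.

0.719891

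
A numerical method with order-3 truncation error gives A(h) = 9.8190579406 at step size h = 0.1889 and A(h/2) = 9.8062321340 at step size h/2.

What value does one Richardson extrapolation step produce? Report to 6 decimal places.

r = 3: numerator weight 8, denominator 7.
Top: 8(9.8062321340) − (9.8190579406) = 68.6307991314
68.6307991314 ÷ 7 = 9.8043998759
Shift from A(h/2): −0.0018322581.

9.804400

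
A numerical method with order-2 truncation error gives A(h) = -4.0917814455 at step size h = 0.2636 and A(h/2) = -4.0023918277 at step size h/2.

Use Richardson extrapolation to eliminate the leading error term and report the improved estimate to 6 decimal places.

With r = 2 the leading error scales as h^2, so the weight is 2^2 = 4.
2^2 × A(h/2) = -16.0095673108; minus A(h) gives -11.9177858653.
Denominator 4 − 1 = 3.
(4 × (-4.0023918277) − (-4.0917814455))/(4 − 1) = -3.9725952884

-3.972595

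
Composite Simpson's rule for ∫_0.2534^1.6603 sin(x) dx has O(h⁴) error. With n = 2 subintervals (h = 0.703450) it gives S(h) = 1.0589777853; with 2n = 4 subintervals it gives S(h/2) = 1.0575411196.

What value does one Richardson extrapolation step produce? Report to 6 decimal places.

1.057445

Error is O(h^4); halving h shrinks it by 2^4 = 16.
16 × 1.0575411196 = 16.9206579136; subtract 1.0589777853 → 15.8616801283
15.8616801283 ÷ 15 = 1.0574453419
Gap between inputs: 1.437e-03; correction applied: −0.0000957777.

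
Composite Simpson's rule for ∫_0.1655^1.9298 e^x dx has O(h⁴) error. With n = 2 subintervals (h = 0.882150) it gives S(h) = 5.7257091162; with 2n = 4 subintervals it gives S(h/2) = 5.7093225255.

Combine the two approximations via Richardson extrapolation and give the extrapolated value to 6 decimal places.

5.708230

With r = 4 the leading error scales as h^4, so the weight is 2^4 = 16.
Numerator 16·A(h/2) − A(h) = 16·5.7093225255 − 5.7257091162 = 85.6234512918
Divide by 2^4 − 1 = 15.
Result: 5.7082300861
Shift from A(h/2): −0.0010924394.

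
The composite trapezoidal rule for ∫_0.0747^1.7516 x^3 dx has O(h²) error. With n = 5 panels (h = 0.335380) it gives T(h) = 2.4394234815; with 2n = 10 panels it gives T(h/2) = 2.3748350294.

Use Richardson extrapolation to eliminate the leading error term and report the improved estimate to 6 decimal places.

2.353306

With r = 2 the leading error scales as h^2, so the weight is 2^2 = 4.
4 × 2.3748350294 = 9.4993401176; subtract 2.4394234815 → 7.0599166361
Extrapolated: 7.0599166361 / 3 = 2.3533055454
Correction |R − A(h/2)| = 2.153e-02; gap |A(h/2) − A(h)| = 6.459e-02.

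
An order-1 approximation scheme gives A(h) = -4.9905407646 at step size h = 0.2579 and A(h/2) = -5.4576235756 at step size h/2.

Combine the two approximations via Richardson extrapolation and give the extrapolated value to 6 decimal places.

-5.924706

Leading term ∝ h^1; use weight 2 = 2^1.
2 × (-5.4576235756) = -10.9152471512; subtract (-4.9905407646) → -5.9247063866
(2 × (-5.4576235756) − (-4.9905407646))/(2 − 1) = -5.9247063866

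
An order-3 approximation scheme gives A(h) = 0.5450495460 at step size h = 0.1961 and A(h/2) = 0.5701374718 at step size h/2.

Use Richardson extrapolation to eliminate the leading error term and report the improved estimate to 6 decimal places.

0.573721

Order 3 gives 2^r = 8 and 2^r − 1 = 7.
A(h/2) − A(h) = 0.5701374718 − 0.5450495460 = 0.0250879258
Divide by 2^3 − 1 = 7: 0.0250879258/7 = 0.0035839894
R = A(h/2) + (A(h/2) − A(h))/7 = 0.5701374718 + 0.0035839894 = 0.5737214612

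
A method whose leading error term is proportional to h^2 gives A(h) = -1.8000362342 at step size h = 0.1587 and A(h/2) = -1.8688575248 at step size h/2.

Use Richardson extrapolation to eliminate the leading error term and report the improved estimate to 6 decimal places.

The method has order 2: 2^2 = 4.
A(h/2) − A(h) = -1.8688575248 − (-1.8000362342) = -0.0688212906
Divide by 2^2 − 1 = 3: (-0.0688212906)/3 = -0.0229404302
R = A(h/2) + (A(h/2) − A(h))/3 = -1.8688575248 − 0.0229404302 = -1.8917979550
Gap between inputs: 6.882e-02; correction applied: −0.0229404302.

-1.891798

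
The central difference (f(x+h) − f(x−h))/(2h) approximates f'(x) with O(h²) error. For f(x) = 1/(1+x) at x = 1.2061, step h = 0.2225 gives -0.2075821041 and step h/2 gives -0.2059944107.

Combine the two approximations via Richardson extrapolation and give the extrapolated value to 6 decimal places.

-0.205465

Leading term ∝ h^2; use weight 4 = 2^2.
4*(-0.2059944107) = -0.8239776428; (-0.8239776428) − (-0.2075821041) = -0.6163955387
(-0.6163955387) ÷ 3 = -0.2054651796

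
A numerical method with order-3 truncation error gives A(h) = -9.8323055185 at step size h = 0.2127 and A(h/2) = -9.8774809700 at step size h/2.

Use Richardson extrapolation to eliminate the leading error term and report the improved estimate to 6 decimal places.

-9.883935

Error is O(h^3); halving h shrinks it by 2^3 = 8.
Numerator 8*A(h/2) − A(h) = 8*(-9.8774809700) − (-9.8323055185) = -69.1875422415
Divide by 2^3 − 1 = 7.
So the Richardson estimate is -9.8839346059.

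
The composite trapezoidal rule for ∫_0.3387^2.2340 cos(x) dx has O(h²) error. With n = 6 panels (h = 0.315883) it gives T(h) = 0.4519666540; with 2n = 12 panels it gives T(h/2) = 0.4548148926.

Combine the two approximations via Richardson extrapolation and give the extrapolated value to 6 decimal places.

r = 2: numerator weight 4, denominator 3.
4·0.4548148926 = 1.8192595704; 1.8192595704 − 0.4519666540 = 1.3672929164
(4·0.4548148926 − 0.4519666540)/(4 − 1) = 0.4557643055

0.455764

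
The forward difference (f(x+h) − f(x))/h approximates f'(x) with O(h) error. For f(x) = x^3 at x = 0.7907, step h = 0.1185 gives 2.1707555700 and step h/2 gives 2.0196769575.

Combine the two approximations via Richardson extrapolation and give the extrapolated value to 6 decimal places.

With r = 1 the leading error scales as h^1, so the weight is 2^1 = 2.
Top: 2(2.0196769575) − (2.1707555700) = 1.8685983450
(2×2.0196769575 − 2.1707555700)/(2 − 1) = 1.8685983450

1.868598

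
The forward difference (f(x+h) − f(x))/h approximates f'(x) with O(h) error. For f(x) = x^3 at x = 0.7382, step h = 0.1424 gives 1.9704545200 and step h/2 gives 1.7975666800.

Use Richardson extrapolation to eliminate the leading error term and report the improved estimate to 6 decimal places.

1.624679

Method order is 1; weight 2^1 = 2.
Numerator 2*A(h/2) − A(h) = 2*1.7975666800 − 1.9704545200 = 1.6246788400
Denominator 2 − 1 = 1.
(2*1.7975666800 − 1.9704545200)/(2 − 1) = 1.6246788400
Shift from A(h/2): −0.1728878400.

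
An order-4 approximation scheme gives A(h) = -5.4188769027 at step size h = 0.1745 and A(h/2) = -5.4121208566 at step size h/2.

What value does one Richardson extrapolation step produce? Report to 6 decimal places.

-5.411670

The method has order 4: 2^4 = 16.
2^4×A(h/2) = -86.5939337056; minus A(h) gives -81.1750568029.
Denominator 16 − 1 = 15.
(-81.1750568029) ÷ 15 = -5.4116704535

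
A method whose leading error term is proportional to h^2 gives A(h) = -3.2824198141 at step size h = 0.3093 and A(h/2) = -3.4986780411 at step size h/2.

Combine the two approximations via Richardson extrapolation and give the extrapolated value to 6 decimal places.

-3.570764

r = 2: numerator weight 4, denominator 3.
Difference of the inputs: -3.4986780411 − (-3.2824198141) = -0.2162582270
Correction (A(h/2) − A(h))/(4 − 1) = (-0.2162582270)/3 = -0.0720860757
R = A(h/2) + (A(h/2) − A(h))/3 = -3.4986780411 − 0.0720860757 = -3.5707641168
Correction |R − A(h/2)| = 7.209e-02; gap |A(h/2) − A(h)| = 2.163e-01.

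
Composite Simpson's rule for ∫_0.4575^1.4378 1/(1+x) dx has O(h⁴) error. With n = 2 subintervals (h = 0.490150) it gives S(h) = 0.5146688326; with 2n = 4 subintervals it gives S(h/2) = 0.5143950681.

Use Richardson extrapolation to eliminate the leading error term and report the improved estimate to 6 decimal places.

Method order is 4; weight 2^4 = 16.
Top: 16(0.5143950681) − (0.5146688326) = 7.7156522570
R = 7.7156522570/15 = 0.5143768171

0.514377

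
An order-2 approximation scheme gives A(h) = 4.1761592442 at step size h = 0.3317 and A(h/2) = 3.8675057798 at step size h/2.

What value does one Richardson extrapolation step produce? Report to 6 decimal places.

3.764621

Order 2 gives 2^r = 4 and 2^r − 1 = 3.
4 × 3.8675057798 = 15.4700231192; 15.4700231192 − 4.1761592442 = 11.2938638750
Divide by 2^2 − 1 = 3.
(4 × 3.8675057798 − 4.1761592442)/(4 − 1) = 3.7646212917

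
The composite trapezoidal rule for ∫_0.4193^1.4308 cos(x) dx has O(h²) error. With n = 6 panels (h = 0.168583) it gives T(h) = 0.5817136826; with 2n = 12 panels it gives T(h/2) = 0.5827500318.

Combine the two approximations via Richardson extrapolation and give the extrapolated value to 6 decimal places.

0.583095

Error is O(h^2); halving h shrinks it by 2^2 = 4.
Weighted: 2.3310001272 − 0.5817136826 = 1.7492864446
Denominator 4 − 1 = 3.
So the Richardson estimate is 0.5830954815.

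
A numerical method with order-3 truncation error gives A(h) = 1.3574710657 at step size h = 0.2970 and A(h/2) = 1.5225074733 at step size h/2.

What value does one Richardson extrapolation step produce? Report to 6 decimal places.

1.546084

The method has order 3: 2^3 = 8.
8·1.5225074733 = 12.1800597864; subtract 1.3574710657 → 10.8225887207
Divide by 2^3 − 1 = 7.
Result: 1.5460841030
Gap between inputs: 1.650e-01; correction applied: +0.0235766297.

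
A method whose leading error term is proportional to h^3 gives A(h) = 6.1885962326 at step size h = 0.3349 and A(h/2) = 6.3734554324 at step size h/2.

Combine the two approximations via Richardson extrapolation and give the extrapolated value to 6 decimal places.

r = 3, so 2^r = 8.
8*6.3734554324 = 50.9876434592; 50.9876434592 − 6.1885962326 = 44.7990472266
44.7990472266 ÷ 7 = 6.3998638895

6.399864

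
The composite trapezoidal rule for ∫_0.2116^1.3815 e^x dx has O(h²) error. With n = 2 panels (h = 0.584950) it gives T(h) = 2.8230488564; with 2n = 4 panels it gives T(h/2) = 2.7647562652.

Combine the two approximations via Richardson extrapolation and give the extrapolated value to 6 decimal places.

2.745325

r = 2: numerator weight 4, denominator 3.
A(h/2) − A(h) = 2.7647562652 − 2.8230488564 = -0.0582925912
Correction (A(h/2) − A(h))/(4 − 1) = (-0.0582925912)/3 = -0.0194308637
R = 2.7647562652 − 0.0194308637 = 2.7453254015
Gap between inputs: 5.829e-02; correction applied: −0.0194308637.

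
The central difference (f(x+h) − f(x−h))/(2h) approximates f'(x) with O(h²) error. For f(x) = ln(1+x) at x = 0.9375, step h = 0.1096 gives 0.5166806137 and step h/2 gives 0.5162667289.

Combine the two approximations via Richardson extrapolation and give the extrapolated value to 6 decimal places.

Leading term ∝ h^2; use weight 4 = 2^2.
4 × 0.5162667289 − 0.5166806137 = 1.5483863019
1.5483863019 ÷ 3 = 0.5161287673

0.516129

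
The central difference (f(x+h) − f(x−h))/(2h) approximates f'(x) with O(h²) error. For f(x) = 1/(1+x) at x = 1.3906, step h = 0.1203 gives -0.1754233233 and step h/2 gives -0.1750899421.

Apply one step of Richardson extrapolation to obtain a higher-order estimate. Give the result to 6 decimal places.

-0.174979

r = 2, so 2^r = 4.
4×(-0.1750899421) − (-0.1754233233) = -0.5249364451
R = (-0.5249364451)/3 = -0.1749788150
Gap between inputs: 3.334e-04; correction applied: +0.0001111271.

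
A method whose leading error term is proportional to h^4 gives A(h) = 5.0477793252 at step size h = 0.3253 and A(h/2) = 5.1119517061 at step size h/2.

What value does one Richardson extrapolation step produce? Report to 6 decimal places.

5.116230

The method has order 4: 2^4 = 16.
Weighted: 81.7912272976 − 5.0477793252 = 76.7434479724
Extrapolated: 76.7434479724 / 15 = 5.1162298648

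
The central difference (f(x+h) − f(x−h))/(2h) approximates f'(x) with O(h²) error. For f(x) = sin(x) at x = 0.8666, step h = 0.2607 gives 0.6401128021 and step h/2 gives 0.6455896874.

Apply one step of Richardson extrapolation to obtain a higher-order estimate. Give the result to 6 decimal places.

The method has order 2: 2^2 = 4.
A(h/2) − A(h) = 0.6455896874 − 0.6401128021 = 0.0054768853
Correction (A(h/2) − A(h))/(4 − 1) = 0.0054768853/3 = 0.0018256284
R = A(h/2) + (A(h/2) − A(h))/3 = 0.6455896874 + 0.0018256284 = 0.6474153158

0.647415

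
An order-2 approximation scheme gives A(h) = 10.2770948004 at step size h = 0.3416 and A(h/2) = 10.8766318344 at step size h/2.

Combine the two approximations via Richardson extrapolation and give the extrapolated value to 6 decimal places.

Error is O(h^2); halving h shrinks it by 2^2 = 4.
Weighted: 43.5065273376 − 10.2770948004 = 33.2294325372
(4 × 10.8766318344 − 10.2770948004)/(4 − 1) = 11.0764775124

11.076478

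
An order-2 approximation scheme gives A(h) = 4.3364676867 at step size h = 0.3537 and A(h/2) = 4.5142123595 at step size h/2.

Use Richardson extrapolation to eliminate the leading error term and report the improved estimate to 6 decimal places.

4.573461

r = 2, so 2^r = 4.
Difference of the inputs: 4.5142123595 − 4.3364676867 = 0.1777446728
Divide by 2^2 − 1 = 3: 0.1777446728/3 = 0.0592482243
R = 4.5142123595 + 0.0592482243 = 4.5734605838
Correction |R − A(h/2)| = 5.925e-02; gap |A(h/2) − A(h)| = 1.777e-01.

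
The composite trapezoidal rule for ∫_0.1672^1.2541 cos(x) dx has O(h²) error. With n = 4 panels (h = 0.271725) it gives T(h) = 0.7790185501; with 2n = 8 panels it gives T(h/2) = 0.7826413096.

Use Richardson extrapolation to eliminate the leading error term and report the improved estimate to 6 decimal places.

Order 2 gives 2^r = 4 and 2^r − 1 = 3.
Difference of the inputs: 0.7826413096 − 0.7790185501 = 0.0036227595
Divide by 2^2 − 1 = 3: 0.0036227595/3 = 0.0012075865
R = 0.7826413096 + 0.0012075865 = 0.7838488961

0.783849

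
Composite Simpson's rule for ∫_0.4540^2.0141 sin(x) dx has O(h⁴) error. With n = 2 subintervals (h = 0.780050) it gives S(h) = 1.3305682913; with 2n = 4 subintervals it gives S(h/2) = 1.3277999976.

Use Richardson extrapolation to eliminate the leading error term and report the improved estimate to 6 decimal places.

Order 4 gives 2^r = 16 and 2^r − 1 = 15.
Numerator 16 × A(h/2) − A(h) = 16 × 1.3277999976 − 1.3305682913 = 19.9142316703
R = 19.9142316703/15 = 1.3276154447
Correction |R − A(h/2)| = 1.846e-04; gap |A(h/2) − A(h)| = 2.768e-03.

1.327615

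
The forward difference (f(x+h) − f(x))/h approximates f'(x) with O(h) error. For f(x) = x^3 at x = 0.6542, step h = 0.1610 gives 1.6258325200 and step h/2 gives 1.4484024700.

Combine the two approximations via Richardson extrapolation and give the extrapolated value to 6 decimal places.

Order 1 gives 2^r = 2 and 2^r − 1 = 1.
2 × 1.4484024700 = 2.8968049400; subtract 1.6258325200 → 1.2709724200
Extrapolated: 1.2709724200 / 1 = 1.2709724200
Shift from A(h/2): −0.1774300500.

1.270972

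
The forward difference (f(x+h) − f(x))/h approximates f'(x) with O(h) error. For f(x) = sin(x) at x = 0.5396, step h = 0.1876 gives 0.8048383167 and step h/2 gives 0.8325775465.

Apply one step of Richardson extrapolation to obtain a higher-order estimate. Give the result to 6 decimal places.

0.860317

Method order is 1; weight 2^1 = 2.
Weighted: 1.6651550930 − 0.8048383167 = 0.8603167763
Extrapolated: 0.8603167763 / 1 = 0.8603167763
Correction |R − A(h/2)| = 2.774e-02; gap |A(h/2) − A(h)| = 2.774e-02.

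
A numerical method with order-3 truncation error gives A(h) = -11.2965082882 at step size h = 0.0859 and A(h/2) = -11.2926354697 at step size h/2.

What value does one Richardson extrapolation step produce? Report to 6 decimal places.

-11.292082

Method order is 3; weight 2^3 = 8.
A(h/2) − A(h) = -11.2926354697 − (-11.2965082882) = 0.0038728185
Divide by 2^3 − 1 = 7: 0.0038728185/7 = 0.0005532598
R = -11.2926354697 + 0.0005532598 = -11.2920822099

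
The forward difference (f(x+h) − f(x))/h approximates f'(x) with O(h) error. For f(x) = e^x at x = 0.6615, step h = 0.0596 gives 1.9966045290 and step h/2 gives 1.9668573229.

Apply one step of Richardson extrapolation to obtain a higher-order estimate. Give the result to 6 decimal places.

1.937110

With r = 1 the leading error scales as h^1, so the weight is 2^1 = 2.
Numerator 2·A(h/2) − A(h) = 2·1.9668573229 − 1.9966045290 = 1.9371101168
Denominator 2 − 1 = 1.
R = 1.9371101168/1 = 1.9371101168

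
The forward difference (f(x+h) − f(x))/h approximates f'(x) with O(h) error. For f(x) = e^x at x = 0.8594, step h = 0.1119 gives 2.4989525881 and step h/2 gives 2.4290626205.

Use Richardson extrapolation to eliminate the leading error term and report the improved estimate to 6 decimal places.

2.359173

r = 1, so 2^r = 2.
2 × 2.4290626205 = 4.8581252410; subtract 2.4989525881 → 2.3591726529
Denominator 2 − 1 = 1.
R = 2.3591726529/1 = 2.3591726529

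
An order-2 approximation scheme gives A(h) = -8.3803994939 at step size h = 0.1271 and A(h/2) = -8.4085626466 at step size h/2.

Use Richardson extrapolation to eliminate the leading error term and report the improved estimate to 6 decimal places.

The method has order 2: 2^2 = 4.
2^2×A(h/2) = -33.6342505864; minus A(h) gives -25.2538510925.
Denominator 4 − 1 = 3.
Result: -8.4179503642
Correction |R − A(h/2)| = 9.388e-03; gap |A(h/2) − A(h)| = 2.816e-02.

-8.417950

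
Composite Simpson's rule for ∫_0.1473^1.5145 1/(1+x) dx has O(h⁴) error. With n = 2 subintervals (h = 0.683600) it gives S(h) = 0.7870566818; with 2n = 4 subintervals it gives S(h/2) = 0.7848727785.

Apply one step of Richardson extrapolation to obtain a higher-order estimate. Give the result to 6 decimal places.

The method has order 4: 2^4 = 16.
Top: 16(0.7848727785) − (0.7870566818) = 11.7709077742
R = 11.7709077742/15 = 0.7847271849

0.784727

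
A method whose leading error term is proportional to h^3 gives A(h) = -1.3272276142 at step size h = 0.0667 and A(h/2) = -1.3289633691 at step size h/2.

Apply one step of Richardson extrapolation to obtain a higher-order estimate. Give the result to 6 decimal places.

r = 3, so 2^r = 8.
8*(-1.3289633691) = -10.6317069528; subtract (-1.3272276142) → -9.3044793386
Divide by 2^3 − 1 = 7.
(8*(-1.3289633691) − (-1.3272276142))/(8 − 1) = -1.3292113341
Shift from A(h/2): −0.0002479650.

-1.329211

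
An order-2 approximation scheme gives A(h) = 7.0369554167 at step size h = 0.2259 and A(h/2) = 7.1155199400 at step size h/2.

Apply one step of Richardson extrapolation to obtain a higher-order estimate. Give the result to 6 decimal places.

Order 2 gives 2^r = 4 and 2^r − 1 = 3.
Difference of the inputs: 7.1155199400 − 7.0369554167 = 0.0785645233
Correction (A(h/2) − A(h))/(4 − 1) = 0.0785645233/3 = 0.0261881744
R = A(h/2) + (A(h/2) − A(h))/3 = 7.1155199400 + 0.0261881744 = 7.1417081144
Shift from A(h/2): +0.0261881744.

7.141708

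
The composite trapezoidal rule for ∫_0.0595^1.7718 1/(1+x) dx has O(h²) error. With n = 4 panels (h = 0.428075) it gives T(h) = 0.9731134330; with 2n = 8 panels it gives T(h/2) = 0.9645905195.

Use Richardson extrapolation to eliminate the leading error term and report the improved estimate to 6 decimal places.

0.961750

Method order is 2; weight 2^2 = 4.
2^2 × A(h/2) = 3.8583620780; minus A(h) gives 2.8852486450.
Divide by 2^2 − 1 = 3.
(4 × 0.9645905195 − 0.9731134330)/(4 − 1) = 0.9617495483
Correction |R − A(h/2)| = 2.841e-03; gap |A(h/2) − A(h)| = 8.523e-03.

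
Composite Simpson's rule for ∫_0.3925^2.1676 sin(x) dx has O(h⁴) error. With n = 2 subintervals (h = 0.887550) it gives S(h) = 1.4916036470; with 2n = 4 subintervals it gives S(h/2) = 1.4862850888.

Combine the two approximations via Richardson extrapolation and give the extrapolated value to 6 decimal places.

1.485931

Method order is 4; weight 2^4 = 16.
Numerator 16 × A(h/2) − A(h) = 16 × 1.4862850888 − 1.4916036470 = 22.2889577738
22.2889577738 ÷ 15 = 1.4859305183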